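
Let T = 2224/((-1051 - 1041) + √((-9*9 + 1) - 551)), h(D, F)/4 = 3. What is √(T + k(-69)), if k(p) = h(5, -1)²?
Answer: 4*√(171157839050365 - 608416205*I*√631)/4377095 ≈ 11.956 - 0.00053378*I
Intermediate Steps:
h(D, F) = 12 (h(D, F) = 4*3 = 12)
k(p) = 144 (k(p) = 12² = 144)
T = 2224/(-2092 + I*√631) (T = 2224/(-2092 + √((-81 + 1) - 551)) = 2224/(-2092 + √(-80 - 551)) = 2224/(-2092 + √(-631)) = 2224/(-2092 + I*√631) ≈ -1.0629 - 0.012763*I)
√(T + k(-69)) = √((-4652608/4377095 - 2224*I*√631/4377095) + 144) = √(625649072/4377095 - 2224*I*√631/4377095)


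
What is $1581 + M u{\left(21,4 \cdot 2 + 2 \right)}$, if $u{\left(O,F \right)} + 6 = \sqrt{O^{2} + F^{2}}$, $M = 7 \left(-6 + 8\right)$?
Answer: $1497 + 14 \sqrt{541} \approx 1822.6$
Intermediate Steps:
$M = 14$ ($M = 7 \cdot 2 = 14$)
$u{\left(O,F \right)} = -6 + \sqrt{F^{2} + O^{2}}$ ($u{\left(O,F \right)} = -6 + \sqrt{O^{2} + F^{2}} = -6 + \sqrt{F^{2} + O^{2}}$)
$1581 + M u{\left(21,4 \cdot 2 + 2 \right)} = 1581 + 14 \left(-6 + \sqrt{\left(4 \cdot 2 + 2\right)^{2} + 21^{2}}\right) = 1581 + 14 \left(-6 + \sqrt{\left(8 + 2\right)^{2} + 441}\right) = 1581 + 14 \left(-6 + \sqrt{10^{2} + 441}\right) = 1581 + 14 \left(-6 + \sqrt{100 + 441}\right) = 1581 + 14 \left(-6 + \sqrt{541}\right) = 1581 - \left(84 - 14 \sqrt{541}\right) = 1497 + 14 \sqrt{541}$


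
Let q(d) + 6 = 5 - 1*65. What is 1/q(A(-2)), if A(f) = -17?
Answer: -1/66 ≈ -0.015152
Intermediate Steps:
q(d) = -66 (q(d) = -6 + (5 - 1*65) = -6 + (5 - 65) = -6 - 60 = -66)
1/q(A(-2)) = 1/(-66) = -1/66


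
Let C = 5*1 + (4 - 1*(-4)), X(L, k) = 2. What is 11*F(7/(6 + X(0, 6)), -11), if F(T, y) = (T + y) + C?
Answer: 253/8 ≈ 31.625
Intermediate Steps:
C = 13 (C = 5 + (4 + 4) = 5 + 8 = 13)
F(T, y) = 13 + T + y (F(T, y) = (T + y) + 13 = 13 + T + y)
11*F(7/(6 + X(0, 6)), -11) = 11*(13 + 7/(6 + 2) - 11) = 11*(13 + 7/8 - 11) = 11*(23/8) = 253/8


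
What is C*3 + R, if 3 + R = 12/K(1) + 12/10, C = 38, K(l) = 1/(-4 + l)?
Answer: 381/5 ≈ 76.200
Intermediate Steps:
R = -189/5 (R = -3 + (12/(1/(-4 + 1)) + 12/10) = -3 + (12/(1/(-3)) + 12*(⅒)) = -3 + (12/(-⅓) + 6/5) = -3 + (12*(-3) + 6/5) = -3 + (-36 + 6/5) = -3 - 174/5 = -189/5 ≈ -37.800)
C*3 + R = 38*3 - 189/5 = 114 - 189/5 = 381/5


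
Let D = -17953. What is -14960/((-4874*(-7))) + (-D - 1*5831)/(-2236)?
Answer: -111757239/19071962 ≈ -5.8598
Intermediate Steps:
-14960/((-4874*(-7))) + (-D - 1*5831)/(-2236) = -14960/((-4874*(-7))) + (-1*(-17953) - 1*5831)/(-2236) = -14960/34118 + (17953 - 5831)*(-1/2236) = -14960*1/34118 + 12122*(-1/2236) = -7480/17059 - 6061/1118 = -111757239/19071962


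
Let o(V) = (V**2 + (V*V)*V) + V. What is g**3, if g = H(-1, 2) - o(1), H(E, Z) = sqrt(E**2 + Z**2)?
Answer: -72 + 32*sqrt(5) ≈ -0.44582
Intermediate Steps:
o(V) = V + V**2 + V**3 (o(V) = (V**2 + V**2*V) + V = (V**2 + V**3) + V = V + V**2 + V**3)
g = -3 + sqrt(5) (g = sqrt((-1)**2 + 2**2) - (1 + 1 + 1**2) = sqrt(1 + 4) - (1 + 1 + 1) = sqrt(5) - 3 = -3 + sqrt(5) ≈ -0.76393)
g**3 = (-3 + sqrt(5))**3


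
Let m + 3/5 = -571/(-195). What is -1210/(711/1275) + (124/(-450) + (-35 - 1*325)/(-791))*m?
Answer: -5947890638122/2741704875 ≈ -2169.4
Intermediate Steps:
m = 454/195 (m = -⅗ - 571/(-195) = -⅗ - 571*(-1/195) = -⅗ + 571/195 = 454/195 ≈ 2.3282)
-1210/(711/1275) + (124/(-450) + (-35 - 1*325)/(-791))*m = -1210/(711/1275) + (124/(-450) + (-35 - 1*325)/(-791))*(454/195) = -1210/(711*(1/1275)) + (124*(-1/450) + (-35 - 325)*(-1/791))*(454/195) = -1210/237/425 + (-62/225 - 360*(-1/791))*(454/195) = -1210*425/237 + (-62/225 + 360/791)*(454/195) = -514250/237 + (31958/177975)*(454/195) = -514250/237 + 14508932/34705125 = -5947890638122/2741704875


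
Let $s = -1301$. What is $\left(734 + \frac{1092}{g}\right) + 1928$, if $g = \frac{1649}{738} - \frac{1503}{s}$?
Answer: $\frac{747085954}{250351} \approx 2984.2$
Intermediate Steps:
$g = \frac{3254563}{960138}$ ($g = \frac{1649}{738} - \frac{1503}{-1301} = 1649 \cdot \frac{1}{738} - - \frac{1503}{1301} = \frac{1649}{738} + \frac{1503}{1301} = \frac{3254563}{960138} \approx 3.3897$)
$\left(734 + \frac{1092}{g}\right) + 1928 = \left(734 + \frac{1092}{\frac{3254563}{960138}}\right) + 1928 = \left(734 + 1092 \cdot \frac{960138}{3254563}\right) + 1928 = \left(734 + \frac{80651592}{250351}\right) + 1928 = \frac{264409226}{250351} + 1928 = \frac{747085954}{250351}$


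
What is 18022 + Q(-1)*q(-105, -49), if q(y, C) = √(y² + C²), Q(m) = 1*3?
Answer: 18022 + 21*√274 ≈ 18370.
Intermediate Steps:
Q(m) = 3
q(y, C) = √(C² + y²)
18022 + Q(-1)*q(-105, -49) = 18022 + 3*√((-49)² + (-105)²) = 18022 + 3*√(2401 + 11025) = 18022 + 3*√13426 = 18022 + 3*(7*√274) = 18022 + 21*√274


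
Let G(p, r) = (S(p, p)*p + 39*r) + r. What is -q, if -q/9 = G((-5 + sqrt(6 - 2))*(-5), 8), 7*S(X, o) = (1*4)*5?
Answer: 22860/7 ≈ 3265.7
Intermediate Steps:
S(X, o) = 20/7 (S(X, o) = ((1*4)*5)/7 = (4*5)/7 = (1/7)*20 = 20/7)
G(p, r) = 40*r + 20*p/7 (G(p, r) = (20*p/7 + 39*r) + r = (39*r + 20*p/7) + r = 40*r + 20*p/7)
q = -22860/7 (q = -9*(40*8 + 20*((-5 + sqrt(6 - 2))*(-5))/7) = -9*(320 + 20*((-5 + sqrt(4))*(-5))/7) = -9*(320 + 20*((-5 + 2)*(-5))/7) = -9*(320 + 20*(-3*(-5))/7) = -9*(320 + (20/7)*15) = -9*(320 + 300/7) = -9*2540/7 = -22860/7 ≈ -3265.7)
-q = -1*(-22860/7) = 22860/7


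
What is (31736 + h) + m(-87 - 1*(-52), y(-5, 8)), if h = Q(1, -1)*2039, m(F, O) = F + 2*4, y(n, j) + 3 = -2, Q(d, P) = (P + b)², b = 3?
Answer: 39865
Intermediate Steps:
Q(d, P) = (3 + P)² (Q(d, P) = (P + 3)² = (3 + P)²)
y(n, j) = -5 (y(n, j) = -3 - 2 = -5)
m(F, O) = 8 + F (m(F, O) = F + 8 = 8 + F)
h = 8156 (h = (3 - 1)²*2039 = 2²*2039 = 4*2039 = 8156)
(31736 + h) + m(-87 - 1*(-52), y(-5, 8)) = (31736 + 8156) + (8 + (-87 - 1*(-52))) = 39892 + (8 + (-87 + 52)) = 39892 + (8 - 35) = 39892 - 27 = 39865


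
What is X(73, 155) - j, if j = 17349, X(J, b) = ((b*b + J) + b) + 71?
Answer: 6975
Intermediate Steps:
X(J, b) = 71 + J + b + b² (X(J, b) = ((b² + J) + b) + 71 = ((J + b²) + b) + 71 = (J + b + b²) + 71 = 71 + J + b + b²)
X(73, 155) - j = (71 + 73 + 155 + 155²) - 1*17349 = (71 + 73 + 155 + 24025) - 17349 = 24324 - 17349 = 6975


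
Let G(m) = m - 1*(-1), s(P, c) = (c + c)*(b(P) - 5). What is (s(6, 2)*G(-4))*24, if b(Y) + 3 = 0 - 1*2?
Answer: 2880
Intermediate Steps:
b(Y) = -5 (b(Y) = -3 + (0 - 1*2) = -3 + (0 - 2) = -3 - 2 = -5)
s(P, c) = -20*c (s(P, c) = (c + c)*(-5 - 5) = (2*c)*(-10) = -20*c)
G(m) = 1 + m (G(m) = m + 1 = 1 + m)
(s(6, 2)*G(-4))*24 = ((-20*2)*(1 - 4))*24 = -40*(-3)*24 = 120*24 = 2880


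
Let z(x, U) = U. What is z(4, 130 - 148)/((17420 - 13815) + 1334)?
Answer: -18/4939 ≈ -0.0036445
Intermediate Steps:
z(4, 130 - 148)/((17420 - 13815) + 1334) = (130 - 148)/((17420 - 13815) + 1334) = -18/(3605 + 1334) = -18/4939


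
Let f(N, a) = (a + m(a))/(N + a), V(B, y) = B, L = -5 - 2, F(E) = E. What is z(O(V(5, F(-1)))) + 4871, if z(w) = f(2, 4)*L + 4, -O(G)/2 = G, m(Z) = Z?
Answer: 14597/3 ≈ 4865.7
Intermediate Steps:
L = -7
O(G) = -2*G
f(N, a) = 2*a/(N + a) (f(N, a) = (a + a)/(N + a) = (2*a)/(N + a) = 2*a/(N + a))
z(w) = -16/3 (z(w) = (2*4/(2 + 4))*(-7) + 4 = (2*4/6)*(-7) + 4 = (2*4*(⅙))*(-7) + 4 = (4/3)*(-7) + 4 = -28/3 + 4 = -16/3)
z(O(V(5, F(-1)))) + 4871 = -16/3 + 4871 = 14597/3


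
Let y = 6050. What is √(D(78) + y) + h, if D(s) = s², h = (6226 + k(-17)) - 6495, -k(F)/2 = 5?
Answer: -279 + √12134 ≈ -168.85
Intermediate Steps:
k(F) = -10 (k(F) = -2*5 = -10)
h = -279 (h = (6226 - 10) - 6495 = 6216 - 6495 = -279)
√(D(78) + y) + h = √(78² + 6050) - 279 = √(6084 + 6050) - 279 = √12134 - 279 = -279 + √12134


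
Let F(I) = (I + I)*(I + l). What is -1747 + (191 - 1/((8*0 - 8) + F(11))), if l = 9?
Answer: -672193/432 ≈ -1556.0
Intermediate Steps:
F(I) = 2*I*(9 + I) (F(I) = (I + I)*(I + 9) = (2*I)*(9 + I) = 2*I*(9 + I))
-1747 + (191 - 1/((8*0 - 8) + F(11))) = -1747 + (191 - 1/((8*0 - 8) + 2*11*(9 + 11))) = -1747 + (191 - 1/((0 - 8) + 2*11*20)) = -1747 + (191 - 1/(-8 + 440)) = -1747 + (191 - 1/432) = -1747 + 82511/432 = -672193/432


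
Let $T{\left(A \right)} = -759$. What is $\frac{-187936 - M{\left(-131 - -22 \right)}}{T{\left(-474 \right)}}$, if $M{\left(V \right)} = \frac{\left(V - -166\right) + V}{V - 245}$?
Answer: $\frac{33264698}{134343} \approx 247.61$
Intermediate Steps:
$M{\left(V \right)} = \frac{166 + 2 V}{-245 + V}$ ($M{\left(V \right)} = \frac{\left(V + 166\right) + V}{-245 + V} = \frac{\left(166 + V\right) + V}{-245 + V} = \frac{166 + 2 V}{-245 + V}$)
$\frac{-187936 - M{\left(-131 - -22 \right)}}{T{\left(-474 \right)}} = \frac{-187936 - \frac{2 \left(83 - 109\right)}{-245 - 109}}{-759} = \left(-187936 - \frac{2 \left(83 + \left(-131 + 22\right)\right)}{-245 + \left(-131 + 22\right)}\right) \left(- \frac{1}{759}\right) = \left(-187936 - \frac{2 \left(83 - 109\right)}{-245 - 109}\right) \left(- \frac{1}{759}\right) = \left(-187936 - 2 \frac{1}{-354} \left(-26\right)\right) \left(- \frac{1}{759}\right) = \left(-187936 - 2 \left(- \frac{1}{354}\right) \left(-26\right)\right) \left(- \frac{1}{759}\right) = \left(-187936 - \frac{26}{177}\right) \left(- \frac{1}{759}\right) = \left(- \frac{33264698}{177}\right) \left(- \frac{1}{759}\right) = \frac{33264698}{134343}$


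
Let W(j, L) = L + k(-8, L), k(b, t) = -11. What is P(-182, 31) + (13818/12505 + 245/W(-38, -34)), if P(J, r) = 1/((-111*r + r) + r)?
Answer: -1650358702/380289555 ≈ -4.3397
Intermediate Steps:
W(j, L) = -11 + L (W(j, L) = L - 11 = -11 + L)
P(J, r) = -1/(109*r) (P(J, r) = 1/(-110*r + r) = 1/(-109*r) = -1/(109*r))
P(-182, 31) + (13818/12505 + 245/W(-38, -34)) = -1/109/31 + (13818/12505 + 245/(-11 - 34)) = -1/109*1/31 + (13818*(1/12505) + 245/(-45)) = -1/3379 + (13818/12505 + 245*(-1/45)) = -1/3379 + (13818/12505 - 49/9) = -1/3379 - 488383/112545 = -1650358702/380289555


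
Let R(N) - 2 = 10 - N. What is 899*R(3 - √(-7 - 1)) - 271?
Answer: 7820 + 1798*I*√2 ≈ 7820.0 + 2542.8*I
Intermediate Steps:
R(N) = 12 - N (R(N) = 2 + (10 - N) = 12 - N)
899*R(3 - √(-7 - 1)) - 271 = 899*(12 - (3 - √(-7 - 1))) - 271 = 899*(12 - (3 - √(-8))) - 271 = 899*(12 - (3 - 2*I*√2)) - 271 = 899*(12 + (-3 + 2*I*√2)) - 271 = 899*(9 + 2*I*√2) - 271 = (8091 + 1798*I*√2) - 271 = 7820 + 1798*I*√2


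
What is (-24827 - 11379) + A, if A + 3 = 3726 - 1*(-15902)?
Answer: -16581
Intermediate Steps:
A = 19625 (A = -3 + (3726 - 1*(-15902)) = -3 + (3726 + 15902) = -3 + 19628 = 19625)
(-24827 - 11379) + A = (-24827 - 11379) + 19625 = -36206 + 19625 = -16581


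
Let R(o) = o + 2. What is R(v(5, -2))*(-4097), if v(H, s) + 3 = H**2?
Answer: -98328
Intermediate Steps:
v(H, s) = -3 + H**2
R(o) = 2 + o
R(v(5, -2))*(-4097) = (2 + (-3 + 5**2))*(-4097) = (2 + (-3 + 25))*(-4097) = (2 + 22)*(-4097) = 24*(-4097) = -98328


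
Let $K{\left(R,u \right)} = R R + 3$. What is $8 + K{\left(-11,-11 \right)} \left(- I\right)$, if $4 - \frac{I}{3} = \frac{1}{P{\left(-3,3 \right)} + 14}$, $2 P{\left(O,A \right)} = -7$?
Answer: $- \frac{10112}{7} \approx -1444.6$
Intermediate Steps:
$P{\left(O,A \right)} = - \frac{7}{2}$ ($P{\left(O,A \right)} = \frac{1}{2} \left(-7\right) = - \frac{7}{2}$)
$K{\left(R,u \right)} = 3 + R^{2}$ ($K{\left(R,u \right)} = R^{2} + 3 = 3 + R^{2}$)
$I = \frac{82}{7}$ ($I = 12 - \frac{3}{- \frac{7}{2} + 14} = 12 - \frac{3}{\frac{21}{2}} = 12 - \frac{2}{7} = \frac{82}{7} \approx 11.714$)
$8 + K{\left(-11,-11 \right)} \left(- I\right) = 8 + \left(3 + \left(-11\right)^{2}\right) \left(\left(-1\right) \frac{82}{7}\right) = 8 + \left(3 + 121\right) \left(- \frac{82}{7}\right) = 8 + 124 \left(- \frac{82}{7}\right) = 8 - \frac{10168}{7} = - \frac{10112}{7}$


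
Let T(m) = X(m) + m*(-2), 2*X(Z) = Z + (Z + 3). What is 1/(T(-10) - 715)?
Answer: -2/1407 ≈ -0.0014215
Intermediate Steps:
X(Z) = 3/2 + Z (X(Z) = (Z + (Z + 3))/2 = (Z + (3 + Z))/2 = (3 + 2*Z)/2 = 3/2 + Z)
T(m) = 3/2 - m (T(m) = (3/2 + m) + m*(-2) = (3/2 + m) - 2*m = 3/2 - m)
1/(T(-10) - 715) = 1/((3/2 - 1*(-10)) - 715) = 1/((3/2 + 10) - 715) = 1/(23/2 - 715) = 1/(-1407/2) = -2/1407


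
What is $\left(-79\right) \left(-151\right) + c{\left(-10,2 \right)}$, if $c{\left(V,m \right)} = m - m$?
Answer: $11929$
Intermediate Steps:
$c{\left(V,m \right)} = 0$
$\left(-79\right) \left(-151\right) + c{\left(-10,2 \right)} = \left(-79\right) \left(-151\right) + 0 = 11929 + 0 = 11929$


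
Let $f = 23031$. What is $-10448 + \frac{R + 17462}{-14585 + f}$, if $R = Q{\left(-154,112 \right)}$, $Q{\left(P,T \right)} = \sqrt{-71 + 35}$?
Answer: $- \frac{44113173}{4223} + \frac{3 i}{4223} \approx -10446.0 + 0.0007104 i$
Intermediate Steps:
$Q{\left(P,T \right)} = 6 i$ ($Q{\left(P,T \right)} = \sqrt{-36} = 6 i$)
$R = 6 i \approx 6.0 i$
$-10448 + \frac{R + 17462}{-14585 + f} = -10448 + \frac{6 i + 17462}{-14585 + 23031} = -10448 + \frac{17462 + 6 i}{8446} = -10448 + \left(17462 + 6 i\right) \frac{1}{8446} = -10448 + \left(\frac{8731}{4223} + \frac{3 i}{4223}\right) = - \frac{44113173}{4223} + \frac{3 i}{4223}$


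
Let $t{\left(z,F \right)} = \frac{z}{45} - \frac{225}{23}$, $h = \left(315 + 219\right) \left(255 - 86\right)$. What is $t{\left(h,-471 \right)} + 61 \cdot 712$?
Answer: $\frac{15672551}{345} \approx 45428.0$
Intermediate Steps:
$h = 90246$ ($h = 534 \cdot 169 = 90246$)
$t{\left(z,F \right)} = - \frac{225}{23} + \frac{z}{45}$ ($t{\left(z,F \right)} = z \frac{1}{45} - \frac{225}{23} = \frac{z}{45} - \frac{225}{23} = - \frac{225}{23} + \frac{z}{45}$)
$t{\left(h,-471 \right)} + 61 \cdot 712 = \left(- \frac{225}{23} + \frac{1}{45} \cdot 90246\right) + 61 \cdot 712 = \left(- \frac{225}{23} + \frac{30082}{15}\right) + 43432 = \frac{688511}{345} + 43432 = \frac{15672551}{345}$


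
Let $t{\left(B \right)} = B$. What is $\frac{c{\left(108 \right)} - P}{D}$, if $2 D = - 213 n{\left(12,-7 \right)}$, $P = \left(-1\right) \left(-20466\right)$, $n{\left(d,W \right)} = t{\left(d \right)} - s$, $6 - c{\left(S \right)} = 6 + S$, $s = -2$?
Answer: $\frac{6858}{497} \approx 13.799$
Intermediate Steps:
$c{\left(S \right)} = - S$ ($c{\left(S \right)} = 6 - \left(6 + S\right) = - S$)
$n{\left(d,W \right)} = 2 + d$ ($n{\left(d,W \right)} = d - -2 = d + 2 = 2 + d$)
$P = 20466$
$D = -1491$ ($D = \frac{\left(-213\right) \left(2 + 12\right)}{2} = \frac{\left(-213\right) 14}{2} = \frac{1}{2} \left(-2982\right) = -1491$)
$\frac{c{\left(108 \right)} - P}{D} = \frac{\left(-1\right) 108 - 20466}{-1491} = \left(-108 - 20466\right) \left(- \frac{1}{1491}\right) = \left(-20574\right) \left(- \frac{1}{1491}\right) = \frac{6858}{497}$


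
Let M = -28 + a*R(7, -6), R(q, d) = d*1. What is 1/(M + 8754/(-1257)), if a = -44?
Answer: 419/95966 ≈ 0.0043661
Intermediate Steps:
R(q, d) = d
M = 236 (M = -28 - 44*(-6) = -28 + 264 = 236)
1/(M + 8754/(-1257)) = 1/(236 + 8754/(-1257)) = 1/(236 + 8754*(-1/1257)) = 1/(236 - 2918/419) = 1/(95966/419) = 419/95966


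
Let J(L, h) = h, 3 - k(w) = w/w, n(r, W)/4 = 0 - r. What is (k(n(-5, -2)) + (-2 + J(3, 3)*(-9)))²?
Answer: 729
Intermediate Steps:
n(r, W) = -4*r (n(r, W) = 4*(0 - r) = 4*(-r) = -4*r)
k(w) = 2 (k(w) = 3 - w/w = 3 - 1*1 = 3 - 1 = 2)
(k(n(-5, -2)) + (-2 + J(3, 3)*(-9)))² = (2 + (-2 + 3*(-9)))² = (2 + (-2 - 27))² = (2 - 29)² = (-27)² = 729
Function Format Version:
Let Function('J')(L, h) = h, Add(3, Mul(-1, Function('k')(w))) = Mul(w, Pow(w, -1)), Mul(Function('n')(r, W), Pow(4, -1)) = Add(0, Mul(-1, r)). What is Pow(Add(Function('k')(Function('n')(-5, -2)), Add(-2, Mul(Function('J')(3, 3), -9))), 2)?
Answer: 729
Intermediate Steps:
Function('n')(r, W) = Mul(-4, r) (Function('n')(r, W) = Mul(4, Add(0, Mul(-1, r))) = Mul(4, Mul(-1, r)) = Mul(-4, r))
Function('k')(w) = 2 (Function('k')(w) = Add(3, Mul(-1, Mul(w, Pow(w, -1)))) = Add(3, Mul(-1, 1)) = Add(3, -1) = 2)
Pow(Add(Function('k')(Function('n')(-5, -2)), Add(-2, Mul(Function('J')(3, 3), -9))), 2) = Pow(Add(2, Add(-2, Mul(3, -9))), 2) = Pow(Add(2, Add(-2, -27)), 2) = Pow(Add(2, -29), 2) = Pow(-27, 2) = 729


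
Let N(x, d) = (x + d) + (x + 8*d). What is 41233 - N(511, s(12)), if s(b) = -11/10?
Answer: 402209/10 ≈ 40221.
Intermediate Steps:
s(b) = -11/10 (s(b) = -11*1/10 = -11/10)
N(x, d) = 2*x + 9*d (N(x, d) = (d + x) + (x + 8*d) = 2*x + 9*d)
41233 - N(511, s(12)) = 41233 - (2*511 + 9*(-11/10)) = 41233 - (1022 - 99/10) = 41233 - 1*10121/10 = 41233 - 10121/10 = 402209/10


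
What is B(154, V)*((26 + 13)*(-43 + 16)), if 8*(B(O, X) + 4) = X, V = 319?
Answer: -302211/8 ≈ -37776.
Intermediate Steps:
B(O, X) = -4 + X/8
B(154, V)*((26 + 13)*(-43 + 16)) = (-4 + (⅛)*319)*((26 + 13)*(-43 + 16)) = (-4 + 319/8)*(39*(-27)) = (287/8)*(-1053) = -302211/8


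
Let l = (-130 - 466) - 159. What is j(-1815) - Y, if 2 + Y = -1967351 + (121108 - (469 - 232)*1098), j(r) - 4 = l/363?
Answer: 764649670/363 ≈ 2.1065e+6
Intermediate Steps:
l = -755 (l = -596 - 159 = -755)
j(r) = 697/363 (j(r) = 4 - 755/363 = 697/363)
Y = -2106471 (Y = -2 + (-1967351 + (121108 - (469 - 232)*1098)) = -2 + (-1967351 + (121108 - 237*1098)) = -2 + (-1967351 + (121108 - 1*260226)) = -2 + (-1967351 + (121108 - 260226)) = -2 + (-1967351 - 139118) = -2 - 2106469 = -2106471)
j(-1815) - Y = 697/363 - 1*(-2106471) = 697/363 + 2106471 = 764649670/363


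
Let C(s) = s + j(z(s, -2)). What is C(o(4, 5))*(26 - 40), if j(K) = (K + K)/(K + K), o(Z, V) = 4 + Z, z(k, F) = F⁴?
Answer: -126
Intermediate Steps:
j(K) = 1 (j(K) = (2*K)/((2*K)) = (2*K)*(1/(2*K)) = 1)
C(s) = 1 + s (C(s) = s + 1 = 1 + s)
C(o(4, 5))*(26 - 40) = (1 + (4 + 4))*(26 - 40) = (1 + 8)*(-14) = 9*(-14) = -126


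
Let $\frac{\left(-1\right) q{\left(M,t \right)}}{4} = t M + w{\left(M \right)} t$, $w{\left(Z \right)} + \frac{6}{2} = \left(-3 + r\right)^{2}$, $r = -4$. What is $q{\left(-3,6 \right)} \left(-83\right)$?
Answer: $85656$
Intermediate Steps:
$w{\left(Z \right)} = 46$ ($w{\left(Z \right)} = -3 + \left(-3 - 4\right)^{2} = -3 + \left(-7\right)^{2} = -3 + 49 = 46$)
$q{\left(M,t \right)} = - 184 t - 4 M t$ ($q{\left(M,t \right)} = - 4 \left(t M + 46 t\right) = - 4 \left(M t + 46 t\right) = - 4 \left(46 t + M t\right) = - 184 t - 4 M t$)
$q{\left(-3,6 \right)} \left(-83\right) = \left(-4\right) 6 \left(46 - 3\right) \left(-83\right) = \left(-4\right) 6 \cdot 43 \left(-83\right) = \left(-1032\right) \left(-83\right) = 85656$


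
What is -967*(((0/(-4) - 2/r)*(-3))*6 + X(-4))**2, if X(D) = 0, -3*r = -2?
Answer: -2819772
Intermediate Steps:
r = 2/3 (r = -1/3*(-2) = 2/3 ≈ 0.66667)
-967*(((0/(-4) - 2/r)*(-3))*6 + X(-4))**2 = -967*(((0/(-4) - 2/2/3)*(-3))*6 + 0)**2 = -967*(((0*(-1/4) - 2*3/2)*(-3))*6 + 0)**2 = -967*(((0 - 3)*(-3))*6 + 0)**2 = -967*(-3*(-3)*6 + 0)**2 = -967*(9*6 + 0)**2 = -967*(54 + 0)**2 = -967*54**2 = -967*2916 = -2819772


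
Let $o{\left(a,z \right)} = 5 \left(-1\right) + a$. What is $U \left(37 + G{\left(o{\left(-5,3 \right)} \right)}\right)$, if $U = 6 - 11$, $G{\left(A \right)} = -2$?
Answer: $-175$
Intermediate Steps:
$o{\left(a,z \right)} = -5 + a$
$U = -5$ ($U = 6 - 11 = -5$)
$U \left(37 + G{\left(o{\left(-5,3 \right)} \right)}\right) = - 5 \left(37 - 2\right) = \left(-5\right) 35 = -175$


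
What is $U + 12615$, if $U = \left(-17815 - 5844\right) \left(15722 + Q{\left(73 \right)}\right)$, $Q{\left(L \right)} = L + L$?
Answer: $-375408397$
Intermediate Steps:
$Q{\left(L \right)} = 2 L$
$U = -375421012$ ($U = \left(-17815 - 5844\right) \left(15722 + 2 \cdot 73\right) = - 23659 \left(15722 + 146\right) = \left(-23659\right) 15868 = -375421012$)
$U + 12615 = -375421012 + 12615 = -375408397$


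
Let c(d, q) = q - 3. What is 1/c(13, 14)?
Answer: 1/11 ≈ 0.090909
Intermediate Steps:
c(d, q) = -3 + q
1/c(13, 14) = 1/(-3 + 14) = 1/11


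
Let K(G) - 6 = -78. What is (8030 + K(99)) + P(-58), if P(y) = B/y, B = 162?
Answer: 230701/29 ≈ 7955.2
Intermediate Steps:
K(G) = -72 (K(G) = 6 - 78 = -72)
P(y) = 162/y
(8030 + K(99)) + P(-58) = (8030 - 72) + 162/(-58) = 7958 + 162*(-1/58) = 7958 - 81/29 = 230701/29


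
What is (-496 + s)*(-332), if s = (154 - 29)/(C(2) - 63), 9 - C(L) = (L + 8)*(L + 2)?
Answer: 7760334/47 ≈ 1.6511e+5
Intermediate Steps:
C(L) = 9 - (2 + L)*(8 + L) (C(L) = 9 - (L + 8)*(L + 2) = 9 - (8 + L)*(2 + L) = 9 - (2 + L)*(8 + L))
s = -125/94 (s = (154 - 29)/((-7 - 1*2² - 10*2) - 63) = 125/((-7 - 1*4 - 20) - 63) = 125/((-7 - 4 - 20) - 63) = 125/(-31 - 63) = 125/(-94) = 125*(-1/94) = -125/94 ≈ -1.3298)
(-496 + s)*(-332) = (-496 - 125/94)*(-332) = -46749/94*(-332) = 7760334/47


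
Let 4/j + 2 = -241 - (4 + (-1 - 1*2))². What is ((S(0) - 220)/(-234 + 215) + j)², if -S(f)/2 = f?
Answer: 179586801/1343281 ≈ 133.69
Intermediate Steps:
S(f) = -2*f
j = -1/61 (j = 4/(-2 + (-241 - (4 + (-1 - 1*2))²)) = 4/(-2 + (-241 - (4 + (-1 - 2))²)) = 4/(-2 + (-241 - (4 - 3)²)) = 4/(-2 + (-241 - 1*1²)) = 4/(-2 + (-241 - 1*1)) = 4/(-2 + (-241 - 1)) = 4/(-2 - 242) = 4/(-244) = 4*(-1/244) = -1/61 ≈ -0.016393)
((S(0) - 220)/(-234 + 215) + j)² = ((-2*0 - 220)/(-234 + 215) - 1/61)² = ((0 - 220)/(-19) - 1/61)² = (-220*(-1/19) - 1/61)² = (220/19 - 1/61)² = (13401/1159)² = 179586801/1343281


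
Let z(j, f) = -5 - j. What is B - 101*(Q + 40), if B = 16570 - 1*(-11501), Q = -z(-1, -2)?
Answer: 23627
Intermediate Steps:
Q = 4 (Q = -(-5 - 1*(-1)) = -(-5 + 1) = -1*(-4) = 4)
B = 28071 (B = 16570 + 11501 = 28071)
B - 101*(Q + 40) = 28071 - 101*(4 + 40) = 28071 - 101*44 = 28071 - 1*4444 = 28071 - 4444 = 23627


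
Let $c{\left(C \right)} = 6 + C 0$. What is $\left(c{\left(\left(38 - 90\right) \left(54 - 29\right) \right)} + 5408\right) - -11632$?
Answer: $17046$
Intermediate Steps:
$c{\left(C \right)} = 6$ ($c{\left(C \right)} = 6 + 0 = 6$)
$\left(c{\left(\left(38 - 90\right) \left(54 - 29\right) \right)} + 5408\right) - -11632 = \left(6 + 5408\right) - -11632 = 5414 + 11632 = 17046$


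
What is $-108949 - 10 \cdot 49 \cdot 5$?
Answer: $-111399$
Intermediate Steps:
$-108949 - 10 \cdot 49 \cdot 5 = -108949 - 490 \cdot 5 = -108949 - 2450 = -111399$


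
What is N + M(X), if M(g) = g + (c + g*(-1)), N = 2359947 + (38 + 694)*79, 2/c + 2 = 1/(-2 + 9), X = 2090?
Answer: 31431061/13 ≈ 2.4178e+6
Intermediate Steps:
c = -14/13 (c = 2/(-2 + 1/(-2 + 9)) = 2/(-2 + 1/7) = 2/(-2 + ⅐) = 2/(-13/7) = 2*(-7/13) = -14/13 ≈ -1.0769)
N = 2417775 (N = 2359947 + 732*79 = 2359947 + 57828 = 2417775)
M(g) = -14/13 (M(g) = g + (-14/13 + g*(-1)) = g + (-14/13 - g) = -14/13)
N + M(X) = 2417775 - 14/13 = 31431061/13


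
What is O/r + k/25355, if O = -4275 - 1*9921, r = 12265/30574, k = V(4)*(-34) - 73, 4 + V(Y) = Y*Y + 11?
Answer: -200087331009/5654165 ≈ -35388.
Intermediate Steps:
V(Y) = 7 + Y² (V(Y) = -4 + (Y*Y + 11) = -4 + (Y² + 11) = -4 + (11 + Y²) = 7 + Y²)
k = -855 (k = (7 + 4²)*(-34) - 73 = (7 + 16)*(-34) - 73 = 23*(-34) - 73 = -782 - 73 = -855)
r = 12265/30574 (r = 12265*(1/30574) = 12265/30574 ≈ 0.40116)
O = -14196 (O = -4275 - 9921 = -14196)
O/r + k/25355 = -14196/12265/30574 - 855/25355 = -14196*30574/12265 - 855*1/25355 = -434028504/12265 - 171/5071 = -200087331009/5654165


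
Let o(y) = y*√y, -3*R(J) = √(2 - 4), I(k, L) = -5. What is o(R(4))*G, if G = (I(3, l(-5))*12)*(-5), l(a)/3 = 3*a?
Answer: 100*2^(¾)*√3*(-I)^(3/2)/3 ≈ -68.659 - 68.659*I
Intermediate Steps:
l(a) = 9*a (l(a) = 3*(3*a) = 9*a)
R(J) = -I*√2/3 (R(J) = -√(2 - 4)/3 = -I*√2/3)
o(y) = y^(3/2)
G = 300 (G = -5*12*(-5) = -60*(-5) = 300)
o(R(4))*G = (-I*√2/3)^(3/2)*300 = (2^(¾)*√3*(-I)^(3/2)/9)*300 = 100*2^(¾)*√3*(-I)^(3/2)/3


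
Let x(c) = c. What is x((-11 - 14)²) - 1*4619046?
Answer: -4618421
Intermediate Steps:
x((-11 - 14)²) - 1*4619046 = (-11 - 14)² - 1*4619046 = (-25)² - 4619046 = 625 - 4619046 = -4618421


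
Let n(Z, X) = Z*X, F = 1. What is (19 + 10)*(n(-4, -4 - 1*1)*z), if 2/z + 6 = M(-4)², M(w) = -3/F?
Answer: 1160/3 ≈ 386.67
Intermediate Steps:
M(w) = -3 (M(w) = -3/1 = -3*1 = -3)
n(Z, X) = X*Z
z = ⅔ (z = 2/(-6 + (-3)²) = 2/(-6 + 9) = 2/3 = 2*(⅓) = ⅔ ≈ 0.66667)
(19 + 10)*(n(-4, -4 - 1*1)*z) = (19 + 10)*(((-4 - 1*1)*(-4))*(⅔)) = 29*(((-4 - 1)*(-4))*(⅔)) = 29*(-5*(-4)*(⅔)) = 29*(20*(⅔)) = 29*(40/3) = 1160/3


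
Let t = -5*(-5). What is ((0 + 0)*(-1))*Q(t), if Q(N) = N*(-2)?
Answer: 0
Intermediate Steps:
t = 25
Q(N) = -2*N
((0 + 0)*(-1))*Q(t) = ((0 + 0)*(-1))*(-2*25) = (0*(-1))*(-50) = 0*(-50) = 0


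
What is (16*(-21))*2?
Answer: -672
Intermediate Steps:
(16*(-21))*2 = -336*2 = -672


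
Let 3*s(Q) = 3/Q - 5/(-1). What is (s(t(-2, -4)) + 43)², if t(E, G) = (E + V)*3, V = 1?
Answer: 17689/9 ≈ 1965.4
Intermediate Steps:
t(E, G) = 3 + 3*E (t(E, G) = (E + 1)*3 = (1 + E)*3 = 3 + 3*E)
s(Q) = 5/3 + 1/Q (s(Q) = (3/Q - 5/(-1))/3 = (3/Q - 5*(-1))/3 = (3/Q + 5)/3 = (5 + 3/Q)/3 = 5/3 + 1/Q)
(s(t(-2, -4)) + 43)² = ((5/3 + 1/(3 + 3*(-2))) + 43)² = ((5/3 + 1/(3 - 6)) + 43)² = ((5/3 + 1/(-3)) + 43)² = ((5/3 - ⅓) + 43)² = (4/3 + 43)² = (133/3)² = 17689/9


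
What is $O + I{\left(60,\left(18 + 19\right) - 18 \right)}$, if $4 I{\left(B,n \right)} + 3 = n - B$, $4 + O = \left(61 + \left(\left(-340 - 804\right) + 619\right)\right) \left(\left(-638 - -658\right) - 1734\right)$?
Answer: $795281$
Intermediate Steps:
$O = 795292$ ($O = -4 + \left(61 + \left(\left(-340 - 804\right) + 619\right)\right) \left(\left(-638 - -658\right) - 1734\right) = -4 + \left(61 + \left(-1144 + 619\right)\right) \left(\left(-638 + 658\right) - 1734\right) = -4 + \left(61 - 525\right) \left(20 - 1734\right) = -4 - -795296 = -4 + 795296 = 795292$)
$I{\left(B,n \right)} = - \frac{3}{4} - \frac{B}{4} + \frac{n}{4}$ ($I{\left(B,n \right)} = - \frac{3}{4} + \frac{n - B}{4} = - \frac{3}{4} - \left(- \frac{n}{4} + \frac{B}{4}\right) = - \frac{3}{4} - \frac{B}{4} + \frac{n}{4}$)
$O + I{\left(60,\left(18 + 19\right) - 18 \right)} = 795292 - \left(\frac{63}{4} - \frac{\left(18 + 19\right) - 18}{4}\right) = 795292 - \left(\frac{63}{4} - \frac{37 - 18}{4}\right) = 795292 - 11 = 795281$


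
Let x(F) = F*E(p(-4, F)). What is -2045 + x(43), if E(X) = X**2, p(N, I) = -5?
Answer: -970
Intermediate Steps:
x(F) = 25*F (x(F) = F*(-5)**2 = F*25 = 25*F)
-2045 + x(43) = -2045 + 25*43 = -2045 + 1075 = -970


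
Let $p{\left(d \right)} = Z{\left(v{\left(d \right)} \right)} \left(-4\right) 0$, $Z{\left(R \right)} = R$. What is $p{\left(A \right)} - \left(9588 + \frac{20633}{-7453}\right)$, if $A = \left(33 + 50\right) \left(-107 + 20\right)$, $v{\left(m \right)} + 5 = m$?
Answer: $- \frac{71438731}{7453} \approx -9585.2$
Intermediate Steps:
$v{\left(m \right)} = -5 + m$
$A = -7221$ ($A = 83 \left(-87\right) = -7221$)
$p{\left(d \right)} = 0$ ($p{\left(d \right)} = \left(-5 + d\right) \left(-4\right) 0 = \left(20 - 4 d\right) 0 = 0$)
$p{\left(A \right)} - \left(9588 + \frac{20633}{-7453}\right) = 0 - \left(9588 + \frac{20633}{-7453}\right) = 0 - \left(9588 + 20633 \left(- \frac{1}{7453}\right)\right) = 0 - \left(9588 - \frac{20633}{7453}\right) = 0 - \frac{71438731}{7453} = - \frac{71438731}{7453}$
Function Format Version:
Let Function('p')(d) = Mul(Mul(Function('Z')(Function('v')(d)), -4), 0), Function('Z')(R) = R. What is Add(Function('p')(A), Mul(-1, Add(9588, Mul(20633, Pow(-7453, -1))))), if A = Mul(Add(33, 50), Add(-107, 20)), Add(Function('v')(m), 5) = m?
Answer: Rational(-71438731, 7453) ≈ -9585.2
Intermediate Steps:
Function('v')(m) = Add(-5, m)
A = -7221 (A = Mul(83, -87) = -7221)
Function('p')(d) = 0 (Function('p')(d) = Mul(Mul(Add(-5, d), -4), 0) = Mul(Add(20, Mul(-4, d)), 0) = 0)
Add(Function('p')(A), Mul(-1, Add(9588, Mul(20633, Pow(-7453, -1))))) = Add(0, Mul(-1, Add(9588, Mul(20633, Pow(-7453, -1))))) = Add(0, Mul(-1, Add(9588, Mul(20633, Rational(-1, 7453))))) = Add(0, Mul(-1, Add(9588, Rational(-20633, 7453)))) = Add(0, Mul(-1, Rational(71438731, 7453))) = Add(0, Rational(-71438731, 7453)) = Rational(-71438731, 7453)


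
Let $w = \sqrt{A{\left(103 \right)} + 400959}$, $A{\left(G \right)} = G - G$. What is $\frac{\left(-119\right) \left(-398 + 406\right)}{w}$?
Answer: $- \frac{952 \sqrt{44551}}{133653} \approx -1.5034$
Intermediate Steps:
$A{\left(G \right)} = 0$
$w = 3 \sqrt{44551}$ ($w = \sqrt{0 + 400959} = \sqrt{400959} = 3 \sqrt{44551} \approx 633.21$)
$\frac{\left(-119\right) \left(-398 + 406\right)}{w} = \frac{\left(-119\right) \left(-398 + 406\right)}{3 \sqrt{44551}} = \left(-119\right) 8 \frac{\sqrt{44551}}{133653} = - 952 \frac{\sqrt{44551}}{133653} = - \frac{952 \sqrt{44551}}{133653}$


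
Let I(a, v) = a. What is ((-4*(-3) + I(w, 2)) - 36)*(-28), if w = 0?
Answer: 672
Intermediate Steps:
((-4*(-3) + I(w, 2)) - 36)*(-28) = ((-4*(-3) + 0) - 36)*(-28) = ((12 + 0) - 36)*(-28) = (12 - 36)*(-28) = -24*(-28) = 672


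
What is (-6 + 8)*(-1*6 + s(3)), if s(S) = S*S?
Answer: 6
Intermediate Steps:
s(S) = S²
(-6 + 8)*(-1*6 + s(3)) = (-6 + 8)*(-1*6 + 3²) = 2*(-6 + 9) = 2*3 = 6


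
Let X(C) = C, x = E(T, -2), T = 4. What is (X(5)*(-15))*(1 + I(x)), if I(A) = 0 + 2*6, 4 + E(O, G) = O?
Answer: -975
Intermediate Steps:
E(O, G) = -4 + O
x = 0 (x = -4 + 4 = 0)
I(A) = 12 (I(A) = 0 + 12 = 12)
(X(5)*(-15))*(1 + I(x)) = (5*(-15))*(1 + 12) = -75*13 = -975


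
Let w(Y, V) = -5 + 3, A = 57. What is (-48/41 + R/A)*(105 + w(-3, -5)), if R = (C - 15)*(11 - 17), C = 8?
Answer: -34814/779 ≈ -44.691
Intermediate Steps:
R = 42 (R = (8 - 15)*(11 - 17) = -7*(-6) = 42)
w(Y, V) = -2
(-48/41 + R/A)*(105 + w(-3, -5)) = (-48/41 + 42/57)*(105 - 2) = (-48*1/41 + 42*(1/57))*103 = (-48/41 + 14/19)*103 = -338/779*103 = -34814/779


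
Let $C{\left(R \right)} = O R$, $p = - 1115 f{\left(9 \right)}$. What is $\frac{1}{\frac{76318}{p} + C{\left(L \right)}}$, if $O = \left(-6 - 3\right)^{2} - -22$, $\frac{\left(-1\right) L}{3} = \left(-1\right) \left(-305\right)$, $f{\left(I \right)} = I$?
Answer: $- \frac{10035}{945824893} \approx -1.061 \cdot 10^{-5}$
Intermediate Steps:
$L = -915$ ($L = - 3 \left(\left(-1\right) \left(-305\right)\right) = \left(-3\right) 305 = -915$)
$p = -10035$ ($p = \left(-1115\right) 9 = -10035$)
$O = 103$ ($O = \left(-9\right)^{2} + 22 = 81 + 22 = 103$)
$C{\left(R \right)} = 103 R$
$\frac{1}{\frac{76318}{p} + C{\left(L \right)}} = \frac{1}{\frac{76318}{-10035} + 103 \left(-915\right)} = \frac{1}{76318 \left(- \frac{1}{10035}\right) - 94245} = \frac{1}{- \frac{76318}{10035} - 94245} = \frac{1}{- \frac{945824893}{10035}} = - \frac{10035}{945824893}$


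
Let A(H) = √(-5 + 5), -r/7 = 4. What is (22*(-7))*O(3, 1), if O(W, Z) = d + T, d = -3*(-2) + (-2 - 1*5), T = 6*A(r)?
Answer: 154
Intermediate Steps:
r = -28 (r = -7*4 = -28)
A(H) = 0 (A(H) = √0 = 0)
T = 0 (T = 6*0 = 0)
d = -1 (d = 6 + (-2 - 5) = 6 - 7 = -1)
O(W, Z) = -1 (O(W, Z) = -1 + 0 = -1)
(22*(-7))*O(3, 1) = (22*(-7))*(-1) = -154*(-1) = 154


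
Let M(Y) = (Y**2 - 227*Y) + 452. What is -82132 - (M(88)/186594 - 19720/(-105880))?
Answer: -20283115787579/246957159 ≈ -82132.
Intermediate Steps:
M(Y) = 452 + Y**2 - 227*Y
-82132 - (M(88)/186594 - 19720/(-105880)) = -82132 - ((452 + 88**2 - 227*88)/186594 - 19720/(-105880)) = -82132 - ((452 + 7744 - 19976)*(1/186594) - 19720*(-1/105880)) = -82132 - (-11780*1/186594 + 493/2647) = -82132 - (-5890/93297 + 493/2647) = -82132 - 1*30404591/246957159 = -82132 - 30404591/246957159 = -20283115787579/246957159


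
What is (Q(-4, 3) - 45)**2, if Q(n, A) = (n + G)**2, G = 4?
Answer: 2025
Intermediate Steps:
Q(n, A) = (4 + n)**2 (Q(n, A) = (n + 4)**2 = (4 + n)**2)
(Q(-4, 3) - 45)**2 = ((4 - 4)**2 - 45)**2 = (0**2 - 45)**2 = (0 - 45)**2 = (-45)**2 = 2025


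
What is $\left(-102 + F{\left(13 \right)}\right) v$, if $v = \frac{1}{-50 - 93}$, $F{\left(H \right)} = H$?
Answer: $\frac{89}{143} \approx 0.62238$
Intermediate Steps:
$v = - \frac{1}{143}$ ($v = \frac{1}{-143} = - \frac{1}{143} \approx -0.006993$)
$\left(-102 + F{\left(13 \right)}\right) v = \left(-102 + 13\right) \left(- \frac{1}{143}\right) = \left(-89\right) \left(- \frac{1}{143}\right) = \frac{89}{143}$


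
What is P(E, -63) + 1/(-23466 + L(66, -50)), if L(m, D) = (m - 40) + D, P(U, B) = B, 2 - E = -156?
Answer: -1479871/23490 ≈ -63.000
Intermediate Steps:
E = 158 (E = 2 - 1*(-156) = 2 + 156 = 158)
L(m, D) = -40 + D + m (L(m, D) = (-40 + m) + D = -40 + D + m)
P(E, -63) + 1/(-23466 + L(66, -50)) = -63 + 1/(-23466 + (-40 - 50 + 66)) = -63 + 1/(-23466 - 24) = -63 + 1/(-23490) = -63 - 1/23490 = -1479871/23490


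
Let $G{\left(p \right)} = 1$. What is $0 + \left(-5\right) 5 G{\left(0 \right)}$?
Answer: $-25$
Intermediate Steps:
$0 + \left(-5\right) 5 G{\left(0 \right)} = 0 + \left(-5\right) 5 \cdot 1 = 0 - 25 = -25$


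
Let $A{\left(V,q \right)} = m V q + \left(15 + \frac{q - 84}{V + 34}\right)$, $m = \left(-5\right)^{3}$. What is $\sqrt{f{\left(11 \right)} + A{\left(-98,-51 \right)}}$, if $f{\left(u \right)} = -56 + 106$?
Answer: $\frac{i \sqrt{39979705}}{8} \approx 790.37 i$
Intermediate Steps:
$f{\left(u \right)} = 50$
$m = -125$
$A{\left(V,q \right)} = 15 + \frac{-84 + q}{34 + V} - 125 V q$ ($A{\left(V,q \right)} = - 125 V q + \left(15 + \frac{q - 84}{V + 34}\right) = - 125 V q + \left(15 + \frac{-84 + q}{34 + V}\right) = 15 + \frac{-84 + q}{34 + V} - 125 V q$)
$\sqrt{f{\left(11 \right)} + A{\left(-98,-51 \right)}} = \sqrt{50 + \frac{426 - 51 + 15 \left(-98\right) - \left(-416500\right) \left(-51\right) - - 6375 \left(-98\right)^{2}}{34 - 98}} = \sqrt{50 + \frac{426 - 51 - 1470 - 21241500 - \left(-6375\right) 9604}{-64}} = \sqrt{50 - \frac{426 - 51 - 1470 - 21241500 + 61225500}{64}} = \sqrt{50 - \frac{39982905}{64}} = \sqrt{- \frac{39979705}{64}} = \frac{i \sqrt{39979705}}{8}$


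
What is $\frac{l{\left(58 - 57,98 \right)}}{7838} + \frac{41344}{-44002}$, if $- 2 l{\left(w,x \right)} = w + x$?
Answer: $- \frac{326232371}{344887676} \approx -0.94591$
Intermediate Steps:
$l{\left(w,x \right)} = - \frac{w}{2} - \frac{x}{2}$ ($l{\left(w,x \right)} = - \frac{w + x}{2} = - \frac{w}{2} - \frac{x}{2}$)
$\frac{l{\left(58 - 57,98 \right)}}{7838} + \frac{41344}{-44002} = \frac{- \frac{58 - 57}{2} - 49}{7838} + \frac{41344}{-44002} = \left(\left(- \frac{1}{2}\right) 1 - 49\right) \frac{1}{7838} + 41344 \left(- \frac{1}{44002}\right) = \left(- \frac{1}{2} - 49\right) \frac{1}{7838} - \frac{20672}{22001} = \left(- \frac{99}{2}\right) \frac{1}{7838} - \frac{20672}{22001} = - \frac{99}{15676} - \frac{20672}{22001} = - \frac{326232371}{344887676}$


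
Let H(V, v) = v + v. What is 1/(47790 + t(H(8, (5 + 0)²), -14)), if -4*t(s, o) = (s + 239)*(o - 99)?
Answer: 4/223817 ≈ 1.7872e-5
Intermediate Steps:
H(V, v) = 2*v
t(s, o) = -(-99 + o)*(239 + s)/4 (t(s, o) = -(s + 239)*(o - 99)/4 = -(239 + s)*(-99 + o)/4 = -(-99 + o)*(239 + s)/4)
1/(47790 + t(H(8, (5 + 0)²), -14)) = 1/(47790 + (23661/4 - 239/4*(-14) + 99*(2*(5 + 0)²)/4 - ¼*(-14)*2*(5 + 0)²)) = 1/(47790 + (23661/4 + 1673/2 + 99*(2*5²)/4 - ¼*(-14)*2*5²)) = 1/(47790 + (23661/4 + 1673/2 + 99*(2*25)/4 - ¼*(-14)*2*25)) = 1/(47790 + (23661/4 + 1673/2 + (99/4)*50 - ¼*(-14)*50)) = 1/(47790 + (23661/4 + 1673/2 + 2475/2 + 175)) = 1/(47790 + 32657/4) = 1/(223817/4) = 4/223817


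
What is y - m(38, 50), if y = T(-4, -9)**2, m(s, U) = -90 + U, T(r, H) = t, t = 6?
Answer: 76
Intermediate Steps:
T(r, H) = 6
y = 36 (y = 6**2 = 36)
y - m(38, 50) = 36 - (-90 + 50) = 36 - 1*(-40) = 36 + 40 = 76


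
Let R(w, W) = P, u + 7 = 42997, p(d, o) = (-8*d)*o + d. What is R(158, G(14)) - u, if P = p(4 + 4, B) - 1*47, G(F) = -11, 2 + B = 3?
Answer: -43093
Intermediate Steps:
B = 1 (B = -2 + 3 = 1)
p(d, o) = d - 8*d*o (p(d, o) = -8*d*o + d = d - 8*d*o)
u = 42990 (u = -7 + 42997 = 42990)
P = -103 (P = (4 + 4)*(1 - 8*1) - 1*47 = 8*(1 - 8) - 47 = 8*(-7) - 47 = -56 - 47 = -103)
R(w, W) = -103
R(158, G(14)) - u = -103 - 1*42990 = -103 - 42990 = -43093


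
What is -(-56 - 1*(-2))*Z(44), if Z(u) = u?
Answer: 2376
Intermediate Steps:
-(-56 - 1*(-2))*Z(44) = -(-56 - 1*(-2))*44 = -(-56 + 2)*44 = -(-54)*44 = -1*(-2376) = 2376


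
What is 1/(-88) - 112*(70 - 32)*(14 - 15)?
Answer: 374527/88 ≈ 4256.0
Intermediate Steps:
1/(-88) - 112*(70 - 32)*(14 - 15) = -1/88 - 4256*(-1) = -1/88 - 112*(-38) = -1/88 + 4256 = 374527/88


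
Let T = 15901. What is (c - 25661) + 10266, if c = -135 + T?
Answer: 371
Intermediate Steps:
c = 15766 (c = -135 + 15901 = 15766)
(c - 25661) + 10266 = (15766 - 25661) + 10266 = -9895 + 10266 = 371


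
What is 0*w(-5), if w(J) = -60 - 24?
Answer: 0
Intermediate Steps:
w(J) = -84
0*w(-5) = 0*(-84) = 0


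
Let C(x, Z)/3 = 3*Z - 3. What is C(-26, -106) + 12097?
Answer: 11134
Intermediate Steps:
C(x, Z) = -9 + 9*Z (C(x, Z) = 3*(3*Z - 3) = 3*(-3 + 3*Z) = -9 + 9*Z)
C(-26, -106) + 12097 = (-9 + 9*(-106)) + 12097 = (-9 - 954) + 12097 = -963 + 12097 = 11134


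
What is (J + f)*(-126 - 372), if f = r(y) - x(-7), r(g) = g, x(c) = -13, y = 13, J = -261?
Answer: 117030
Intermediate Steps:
f = 26 (f = 13 - 1*(-13) = 13 + 13 = 26)
(J + f)*(-126 - 372) = (-261 + 26)*(-126 - 372) = -235*(-498) = 117030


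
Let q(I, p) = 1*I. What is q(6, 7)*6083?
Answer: 36498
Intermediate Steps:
q(I, p) = I
q(6, 7)*6083 = 6*6083 = 36498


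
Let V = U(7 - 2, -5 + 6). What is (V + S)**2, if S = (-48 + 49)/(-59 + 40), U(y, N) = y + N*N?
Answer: 12769/361 ≈ 35.371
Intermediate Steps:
U(y, N) = y + N**2
V = 6 (V = (7 - 2) + (-5 + 6)**2 = 5 + 1**2 = 5 + 1 = 6)
S = -1/19 (S = 1/(-19) = 1*(-1/19) = -1/19 ≈ -0.052632)
(V + S)**2 = (6 - 1/19)**2 = (113/19)**2 = 12769/361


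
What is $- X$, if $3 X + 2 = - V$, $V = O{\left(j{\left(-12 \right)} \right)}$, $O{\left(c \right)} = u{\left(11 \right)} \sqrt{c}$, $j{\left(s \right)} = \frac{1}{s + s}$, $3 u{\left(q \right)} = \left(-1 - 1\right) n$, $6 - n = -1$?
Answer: $\frac{2}{3} - \frac{7 i \sqrt{6}}{54} \approx 0.66667 - 0.31753 i$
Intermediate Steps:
$n = 7$ ($n = 6 - -1 = 6 + 1 = 7$)
$u{\left(q \right)} = - \frac{14}{3}$ ($u{\left(q \right)} = \frac{\left(-1 - 1\right) 7}{3} = \frac{\left(-2\right) 7}{3} = \frac{1}{3} \left(-14\right) = - \frac{14}{3}$)
$j{\left(s \right)} = \frac{1}{2 s}$
$O{\left(c \right)} = - \frac{14 \sqrt{c}}{3}$
$V = - \frac{7 i \sqrt{6}}{18}$ ($V = - \frac{14 \sqrt{\frac{1}{2 \left(-12\right)}}}{3} = - \frac{14 \sqrt{\frac{1}{2} \left(- \frac{1}{12}\right)}}{3} = - \frac{14 \sqrt{- \frac{1}{24}}}{3} = - \frac{14 \frac{i \sqrt{6}}{12}}{3} = - \frac{7 i \sqrt{6}}{18} \approx - 0.95258 i$)
$X = - \frac{2}{3} + \frac{7 i \sqrt{6}}{54}$ ($X = - \frac{2}{3} + \frac{\left(-1\right) \left(- \frac{7 i \sqrt{6}}{18}\right)}{3} = - \frac{2}{3} + \frac{\frac{7}{18} i \sqrt{6}}{3} = - \frac{2}{3} + \frac{7 i \sqrt{6}}{54} \approx -0.66667 + 0.31753 i$)
$- X = - (- \frac{2}{3} + \frac{7 i \sqrt{6}}{54}) = \frac{2}{3} - \frac{7 i \sqrt{6}}{54}$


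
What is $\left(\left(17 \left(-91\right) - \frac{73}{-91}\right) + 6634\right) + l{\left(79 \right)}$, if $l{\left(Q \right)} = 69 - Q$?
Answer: $\frac{462080}{91} \approx 5077.8$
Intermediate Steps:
$\left(\left(17 \left(-91\right) - \frac{73}{-91}\right) + 6634\right) + l{\left(79 \right)} = \left(\left(17 \left(-91\right) - \frac{73}{-91}\right) + 6634\right) + \left(69 - 79\right) = \left(\left(-1547 - - \frac{73}{91}\right) + 6634\right) + \left(69 - 79\right) = \left(\left(-1547 + \frac{73}{91}\right) + 6634\right) - 10 = \left(- \frac{140704}{91} + 6634\right) - 10 = \frac{462990}{91} - 10 = \frac{462080}{91}$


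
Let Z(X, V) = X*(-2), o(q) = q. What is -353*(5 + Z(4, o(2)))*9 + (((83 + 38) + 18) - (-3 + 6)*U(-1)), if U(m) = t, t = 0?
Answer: 9670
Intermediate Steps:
U(m) = 0
Z(X, V) = -2*X
-353*(5 + Z(4, o(2)))*9 + (((83 + 38) + 18) - (-3 + 6)*U(-1)) = -353*(5 - 2*4)*9 + (((83 + 38) + 18) - (-3 + 6)*0) = -353*(5 - 8)*9 + ((121 + 18) - 3*0) = -(-1059)*9 + (139 - 1*0) = -353*(-27) + (139 + 0) = 9531 + 139 = 9670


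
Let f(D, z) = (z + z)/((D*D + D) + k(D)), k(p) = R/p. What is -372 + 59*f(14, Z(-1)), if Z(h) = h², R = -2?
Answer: -545642/1469 ≈ -371.44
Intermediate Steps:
k(p) = -2/p
f(D, z) = 2*z/(D + D² - 2/D) (f(D, z) = (z + z)/((D*D + D) - 2/D) = (2*z)/((D² + D) - 2/D) = (2*z)/((D + D²) - 2/D) = (2*z)/(D + D² - 2/D) = 2*z/(D + D² - 2/D))
-372 + 59*f(14, Z(-1)) = -372 + 59*(2*14*(-1)²/(-2 + 14²*(1 + 14))) = -372 + 59*(2*14*1/(-2 + 196*15)) = -372 + 59*(2*14*1/(-2 + 2940)) = -372 + 59*(2*14*1/2938) = -372 + 59*(2*14*1*(1/2938)) = -372 + 59*(14/1469) = -372 + 826/1469 = -545642/1469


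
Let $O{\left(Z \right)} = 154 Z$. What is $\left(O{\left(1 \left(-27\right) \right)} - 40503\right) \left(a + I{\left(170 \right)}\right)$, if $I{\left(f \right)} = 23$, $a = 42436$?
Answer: $-1896261399$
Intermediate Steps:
$\left(O{\left(1 \left(-27\right) \right)} - 40503\right) \left(a + I{\left(170 \right)}\right) = \left(154 \cdot 1 \left(-27\right) - 40503\right) \left(42436 + 23\right) = \left(154 \left(-27\right) - 40503\right) 42459 = \left(-4158 - 40503\right) 42459 = \left(-44661\right) 42459 = -1896261399$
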